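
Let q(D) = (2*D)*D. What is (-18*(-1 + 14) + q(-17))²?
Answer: 118336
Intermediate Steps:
q(D) = 2*D²
(-18*(-1 + 14) + q(-17))² = (-18*(-1 + 14) + 2*(-17)²)² = (-18*13 + 2*289)² = (-234 + 578)² = 344² = 118336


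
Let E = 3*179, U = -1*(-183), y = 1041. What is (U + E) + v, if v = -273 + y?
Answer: 1488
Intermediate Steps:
U = 183
E = 537
v = 768 (v = -273 + 1041 = 768)
(U + E) + v = (183 + 537) + 768 = 720 + 768 = 1488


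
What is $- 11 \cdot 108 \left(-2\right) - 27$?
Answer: $2349$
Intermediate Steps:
$- 11 \cdot 108 \left(-2\right) - 27 = \left(-11\right) \left(-216\right) - 27 = 2376 - 27 = 2349$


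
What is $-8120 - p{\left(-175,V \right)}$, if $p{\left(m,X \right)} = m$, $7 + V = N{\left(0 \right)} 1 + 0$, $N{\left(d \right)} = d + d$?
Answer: $-7945$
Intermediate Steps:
$N{\left(d \right)} = 2 d$
$V = -7$ ($V = -7 + \left(2 \cdot 0 \cdot 1 + 0\right) = -7 + \left(0 \cdot 1 + 0\right) = -7 + \left(0 + 0\right) = -7 + 0 = -7$)
$-8120 - p{\left(-175,V \right)} = -8120 - -175 = -8120 + 175 = -7945$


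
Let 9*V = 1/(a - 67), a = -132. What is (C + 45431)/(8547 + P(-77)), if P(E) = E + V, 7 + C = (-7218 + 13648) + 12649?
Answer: 115524873/15169769 ≈ 7.6155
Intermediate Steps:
V = -1/1791 (V = 1/(9*(-132 - 67)) = (⅑)/(-199) = (⅑)*(-1/199) = -1/1791 ≈ -0.00055835)
C = 19072 (C = -7 + ((-7218 + 13648) + 12649) = -7 + (6430 + 12649) = -7 + 19079 = 19072)
P(E) = -1/1791 + E (P(E) = E - 1/1791 = -1/1791 + E)
(C + 45431)/(8547 + P(-77)) = (19072 + 45431)/(8547 + (-1/1791 - 77)) = 64503/(8547 - 137908/1791) = 64503/(15169769/1791) = 64503*(1791/15169769) = 115524873/15169769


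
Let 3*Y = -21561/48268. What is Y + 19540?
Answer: 943149533/48268 ≈ 19540.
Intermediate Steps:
Y = -7187/48268 (Y = (-21561/48268)/3 = (-21561*1/48268)/3 = (⅓)*(-21561/48268) = -7187/48268 ≈ -0.14890)
Y + 19540 = -7187/48268 + 19540 = 943149533/48268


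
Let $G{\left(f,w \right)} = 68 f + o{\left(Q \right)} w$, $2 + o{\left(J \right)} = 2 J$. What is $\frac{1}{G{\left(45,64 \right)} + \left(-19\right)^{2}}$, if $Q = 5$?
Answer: $\frac{1}{3933} \approx 0.00025426$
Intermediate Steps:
$o{\left(J \right)} = -2 + 2 J$
$G{\left(f,w \right)} = 8 w + 68 f$ ($G{\left(f,w \right)} = 68 f + \left(-2 + 2 \cdot 5\right) w = 68 f + \left(-2 + 10\right) w = 68 f + 8 w = 8 w + 68 f$)
$\frac{1}{G{\left(45,64 \right)} + \left(-19\right)^{2}} = \frac{1}{\left(8 \cdot 64 + 68 \cdot 45\right) + \left(-19\right)^{2}} = \frac{1}{\left(512 + 3060\right) + 361} = \frac{1}{3572 + 361} = \frac{1}{3933}$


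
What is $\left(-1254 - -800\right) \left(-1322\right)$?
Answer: $600188$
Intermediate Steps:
$\left(-1254 - -800\right) \left(-1322\right) = \left(-1254 + 800\right) \left(-1322\right) = \left(-454\right) \left(-1322\right) = 600188$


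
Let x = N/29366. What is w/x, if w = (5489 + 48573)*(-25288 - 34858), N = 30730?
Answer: -47743434442516/15365 ≈ -3.1073e+9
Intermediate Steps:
x = 15365/14683 (x = 30730/29366 = 30730*(1/29366) = 15365/14683 ≈ 1.0464)
w = -3251613052 (w = 54062*(-60146) = -3251613052)
w/x = -3251613052/15365/14683 = -3251613052*14683/15365 = -47743434442516/15365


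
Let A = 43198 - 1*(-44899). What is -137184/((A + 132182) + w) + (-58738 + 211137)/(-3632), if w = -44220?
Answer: -27329467829/639446288 ≈ -42.739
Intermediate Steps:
A = 88097 (A = 43198 + 44899 = 88097)
-137184/((A + 132182) + w) + (-58738 + 211137)/(-3632) = -137184/((88097 + 132182) - 44220) + (-58738 + 211137)/(-3632) = -137184/(220279 - 44220) + 152399*(-1/3632) = -137184/176059 - 152399/3632 = -27329467829/639446288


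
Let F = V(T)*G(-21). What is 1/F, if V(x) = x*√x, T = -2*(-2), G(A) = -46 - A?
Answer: -1/200 ≈ -0.0050000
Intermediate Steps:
T = 4
V(x) = x^(3/2)
F = -200 (F = 4^(3/2)*(-46 - 1*(-21)) = 8*(-46 + 21) = 8*(-25) = -200)
1/F = 1/(-200) = -1/200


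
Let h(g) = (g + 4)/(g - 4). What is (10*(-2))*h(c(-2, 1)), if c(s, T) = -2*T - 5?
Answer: -60/11 ≈ -5.4545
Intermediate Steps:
c(s, T) = -5 - 2*T
h(g) = (4 + g)/(-4 + g)
(10*(-2))*h(c(-2, 1)) = (10*(-2))*((4 + (-5 - 2*1))/(-4 + (-5 - 2*1))) = -20*(4 + (-5 - 2))/(-4 + (-5 - 2)) = -20*(4 - 7)/(-4 - 7) = -20*(-3)/(-11) = -(-20)*(-3)/11 = -20*3/11 = -60/11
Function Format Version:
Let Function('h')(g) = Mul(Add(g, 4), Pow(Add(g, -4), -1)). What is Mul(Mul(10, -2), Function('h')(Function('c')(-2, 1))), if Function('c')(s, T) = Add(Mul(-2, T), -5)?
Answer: Rational(-60, 11) ≈ -5.4545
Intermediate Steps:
Function('c')(s, T) = Add(-5, Mul(-2, T))
Function('h')(g) = Mul(Pow(Add(-4, g), -1), Add(4, g)) (Function('h')(g) = Mul(Add(4, g), Pow(Add(-4, g), -1)) = Mul(Pow(Add(-4, g), -1), Add(4, g)))
Mul(Mul(10, -2), Function('h')(Function('c')(-2, 1))) = Mul(Mul(10, -2), Mul(Pow(Add(-4, Add(-5, Mul(-2, 1))), -1), Add(4, Add(-5, Mul(-2, 1))))) = Mul(-20, Mul(Pow(Add(-4, Add(-5, -2)), -1), Add(4, Add(-5, -2)))) = Mul(-20, Mul(Pow(Add(-4, -7), -1), Add(4, -7))) = Mul(-20, Mul(Pow(-11, -1), -3)) = Mul(-20, Mul(Rational(-1, 11), -3)) = Mul(-20, Rational(3, 11)) = Rational(-60, 11)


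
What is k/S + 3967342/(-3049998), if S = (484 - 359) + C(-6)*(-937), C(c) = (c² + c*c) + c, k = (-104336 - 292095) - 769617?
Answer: 1655795810845/94118363283 ≈ 17.593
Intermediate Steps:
k = -1166048 (k = -396431 - 769617 = -1166048)
C(c) = c + 2*c² (C(c) = (c² + c²) + c = 2*c² + c = c + 2*c²)
S = -61717 (S = (484 - 359) - 6*(1 + 2*(-6))*(-937) = 125 - 6*(1 - 12)*(-937) = 125 - 6*(-11)*(-937) = 125 + 66*(-937) = 125 - 61842 = -61717)
k/S + 3967342/(-3049998) = -1166048/(-61717) + 3967342/(-3049998) = -1166048*(-1/61717) + 3967342*(-1/3049998) = 1166048/61717 - 1983671/1524999 = 1655795810845/94118363283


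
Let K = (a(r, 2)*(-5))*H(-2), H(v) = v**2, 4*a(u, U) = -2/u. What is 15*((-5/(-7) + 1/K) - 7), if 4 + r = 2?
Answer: -681/7 ≈ -97.286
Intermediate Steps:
r = -2 (r = -4 + 2 = -2)
a(u, U) = -1/(2*u) (a(u, U) = (-2/u)/4 = -1/(2*u))
K = -5 (K = (-1/2/(-2)*(-5))*(-2)**2 = (-1/2*(-1/2)*(-5))*4 = ((1/4)*(-5))*4 = -5/4*4 = -5)
15*((-5/(-7) + 1/K) - 7) = 15*((-5/(-7) + 1/(-5)) - 7) = 15*((-5*(-1/7) + 1*(-1/5)) - 7) = 15*((5/7 - 1/5) - 7) = 15*(18/35 - 7) = 15*(-227/35) = -681/7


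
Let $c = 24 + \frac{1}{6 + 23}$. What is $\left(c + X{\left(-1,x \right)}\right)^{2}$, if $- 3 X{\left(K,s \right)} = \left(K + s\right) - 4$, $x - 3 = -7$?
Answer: $\frac{614656}{841} \approx 730.86$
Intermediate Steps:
$x = -4$ ($x = 3 - 7 = -4$)
$X{\left(K,s \right)} = \frac{4}{3} - \frac{K}{3} - \frac{s}{3}$ ($X{\left(K,s \right)} = - \frac{\left(K + s\right) - 4}{3} = - \frac{-4 + K + s}{3} = \frac{4}{3} - \frac{K}{3} - \frac{s}{3}$)
$c = \frac{697}{29}$ ($c = 24 + \frac{1}{29} = \frac{697}{29} \approx 24.034$)
$\left(c + X{\left(-1,x \right)}\right)^{2} = \left(\frac{697}{29} - -3\right)^{2} = \left(\frac{697}{29} + \left(\frac{4}{3} + \frac{1}{3} + \frac{4}{3}\right)\right)^{2} = \left(\frac{697}{29} + 3\right)^{2} = \left(\frac{784}{29}\right)^{2} = \frac{614656}{841}$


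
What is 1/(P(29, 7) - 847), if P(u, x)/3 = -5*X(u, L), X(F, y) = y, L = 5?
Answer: -1/922 ≈ -0.0010846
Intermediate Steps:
P(u, x) = -75 (P(u, x) = 3*(-5*5) = 3*(-25) = -75)
1/(P(29, 7) - 847) = 1/(-75 - 847) = 1/(-922) = -1/922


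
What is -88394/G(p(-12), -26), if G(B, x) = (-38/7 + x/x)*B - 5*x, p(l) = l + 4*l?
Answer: -309379/1385 ≈ -223.38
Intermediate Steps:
p(l) = 5*l
G(B, x) = -5*x - 31*B/7 (G(B, x) = (-38*⅐ + 1)*B - 5*x = (-38/7 + 1)*B - 5*x = -31*B/7 - 5*x = -5*x - 31*B/7)
-88394/G(p(-12), -26) = -88394/(-5*(-26) - 155*(-12)/7) = -88394/(130 - 31/7*(-60)) = -88394/(130 + 1860/7) = -88394/2770/7 = -88394*7/2770 = -309379/1385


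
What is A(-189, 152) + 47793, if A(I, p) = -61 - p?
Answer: 47580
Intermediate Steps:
A(-189, 152) + 47793 = (-61 - 1*152) + 47793 = (-61 - 152) + 47793 = -213 + 47793 = 47580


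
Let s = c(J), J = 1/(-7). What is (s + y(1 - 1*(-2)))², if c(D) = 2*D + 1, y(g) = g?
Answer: 676/49 ≈ 13.796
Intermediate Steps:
J = -⅐ ≈ -0.14286
c(D) = 1 + 2*D
s = 5/7 (s = 1 + 2*(-⅐) = 1 - 2/7 = 5/7 ≈ 0.71429)
(s + y(1 - 1*(-2)))² = (5/7 + (1 - 1*(-2)))² = (5/7 + (1 + 2))² = (5/7 + 3)² = (26/7)² = 676/49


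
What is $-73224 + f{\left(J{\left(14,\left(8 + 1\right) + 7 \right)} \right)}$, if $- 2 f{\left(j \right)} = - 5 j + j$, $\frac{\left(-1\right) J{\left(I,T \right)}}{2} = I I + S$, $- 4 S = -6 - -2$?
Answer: $-74012$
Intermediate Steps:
$S = 1$ ($S = - \frac{-6 - -2}{4} = - \frac{-6 + 2}{4} = \left(- \frac{1}{4}\right) \left(-4\right) = 1$)
$J{\left(I,T \right)} = -2 - 2 I^{2}$ ($J{\left(I,T \right)} = - 2 \left(I I + 1\right) = - 2 \left(I^{2} + 1\right) = - 2 \left(1 + I^{2}\right) = -2 - 2 I^{2}$)
$f{\left(j \right)} = 2 j$ ($f{\left(j \right)} = - \frac{- 5 j + j}{2} = - \frac{\left(-4\right) j}{2} = 2 j$)
$-73224 + f{\left(J{\left(14,\left(8 + 1\right) + 7 \right)} \right)} = -73224 + 2 \left(-2 - 2 \cdot 14^{2}\right) = -73224 + 2 \left(-2 - 392\right) = -73224 + 2 \left(-394\right) = -73224 - 788 = -74012$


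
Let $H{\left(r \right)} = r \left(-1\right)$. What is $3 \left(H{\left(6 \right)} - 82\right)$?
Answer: $-264$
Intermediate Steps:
$H{\left(r \right)} = - r$
$3 \left(H{\left(6 \right)} - 82\right) = 3 \left(\left(-1\right) 6 - 82\right) = 3 \left(-6 - 82\right) = 3 \left(-88\right) = -264$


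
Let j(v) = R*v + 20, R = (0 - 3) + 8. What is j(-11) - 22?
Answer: -57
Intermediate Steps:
R = 5 (R = -3 + 8 = 5)
j(v) = 20 + 5*v (j(v) = 5*v + 20 = 20 + 5*v)
j(-11) - 22 = (20 + 5*(-11)) - 22 = (20 - 55) - 22 = -35 - 22 = -57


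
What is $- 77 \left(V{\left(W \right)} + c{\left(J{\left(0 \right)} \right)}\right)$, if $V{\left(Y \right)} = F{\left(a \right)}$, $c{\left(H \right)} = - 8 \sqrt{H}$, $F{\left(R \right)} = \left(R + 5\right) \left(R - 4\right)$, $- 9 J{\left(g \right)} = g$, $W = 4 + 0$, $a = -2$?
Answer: $1386$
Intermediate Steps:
$W = 4$
$J{\left(g \right)} = - \frac{g}{9}$
$F{\left(R \right)} = \left(-4 + R\right) \left(5 + R\right)$ ($F{\left(R \right)} = \left(5 + R\right) \left(-4 + R\right) = \left(-4 + R\right) \left(5 + R\right)$)
$V{\left(Y \right)} = -18$ ($V{\left(Y \right)} = -20 - 2 + \left(-2\right)^{2} = -20 - 2 + 4 = -18$)
$- 77 \left(V{\left(W \right)} + c{\left(J{\left(0 \right)} \right)}\right) = - 77 \left(-18 - 8 \sqrt{\left(- \frac{1}{9}\right) 0}\right) = - 77 \left(-18 - 8 \sqrt{0}\right) = - 77 \left(-18 - 0\right) = - 77 \left(-18 + 0\right) = \left(-77\right) \left(-18\right) = 1386$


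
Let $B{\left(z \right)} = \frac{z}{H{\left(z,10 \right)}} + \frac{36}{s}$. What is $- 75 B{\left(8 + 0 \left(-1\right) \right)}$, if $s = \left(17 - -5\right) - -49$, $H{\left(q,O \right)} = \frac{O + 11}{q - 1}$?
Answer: $- \frac{16900}{71} \approx -238.03$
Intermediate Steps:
$H{\left(q,O \right)} = \frac{11 + O}{-1 + q}$
$s = 71$ ($s = \left(17 + 5\right) + 49 = 22 + 49 = 71$)
$B{\left(z \right)} = \frac{36}{71} + z \left(- \frac{1}{21} + \frac{z}{21}\right)$ ($B{\left(z \right)} = \frac{z}{\frac{1}{-1 + z} \left(11 + 10\right)} + \frac{36}{71} = \frac{z}{\frac{1}{-1 + z} 21} + 36 \cdot \frac{1}{71} = \frac{z}{21 \frac{1}{-1 + z}} + \frac{36}{71} = z \left(- \frac{1}{21} + \frac{z}{21}\right) + \frac{36}{71} = \frac{36}{71} + z \left(- \frac{1}{21} + \frac{z}{21}\right)$)
$- 75 B{\left(8 + 0 \left(-1\right) \right)} = - 75 \left(\frac{36}{71} + \frac{\left(8 + 0 \left(-1\right)\right) \left(-1 + \left(8 + 0 \left(-1\right)\right)\right)}{21}\right) = - 75 \left(\frac{36}{71} + \frac{\left(8 + 0\right) \left(-1 + \left(8 + 0\right)\right)}{21}\right) = - 75 \left(\frac{36}{71} + \frac{1}{21} \cdot 8 \left(-1 + 8\right)\right) = - 75 \left(\frac{36}{71} + \frac{1}{21} \cdot 8 \cdot 7\right) = - 75 \left(\frac{36}{71} + \frac{8}{3}\right) = \left(-75\right) \frac{676}{213} = - \frac{16900}{71}$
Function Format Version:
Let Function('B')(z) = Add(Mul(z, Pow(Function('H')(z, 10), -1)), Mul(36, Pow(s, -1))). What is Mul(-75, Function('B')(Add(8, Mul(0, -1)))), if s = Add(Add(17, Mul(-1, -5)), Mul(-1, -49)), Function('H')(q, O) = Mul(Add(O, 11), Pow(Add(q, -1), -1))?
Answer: Rational(-16900, 71) ≈ -238.03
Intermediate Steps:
Function('H')(q, O) = Mul(Pow(Add(-1, q), -1), Add(11, O)) (Function('H')(q, O) = Mul(Add(11, O), Pow(Add(-1, q), -1)) = Mul(Pow(Add(-1, q), -1), Add(11, O)))
s = 71 (s = Add(Add(17, 5), 49) = Add(22, 49) = 71)
Function('B')(z) = Add(Rational(36, 71), Mul(z, Add(Rational(-1, 21), Mul(Rational(1, 21), z)))) (Function('B')(z) = Add(Mul(z, Pow(Mul(Pow(Add(-1, z), -1), Add(11, 10)), -1)), Mul(36, Pow(71, -1))) = Add(Mul(z, Pow(Mul(Pow(Add(-1, z), -1), 21), -1)), Mul(36, Rational(1, 71))) = Add(Mul(z, Pow(Mul(21, Pow(Add(-1, z), -1)), -1)), Rational(36, 71)) = Add(Mul(z, Add(Rational(-1, 21), Mul(Rational(1, 21), z))), Rational(36, 71)) = Add(Rational(36, 71), Mul(z, Add(Rational(-1, 21), Mul(Rational(1, 21), z)))))
Mul(-75, Function('B')(Add(8, Mul(0, -1)))) = Mul(-75, Add(Rational(36, 71), Mul(Rational(1, 21), Add(8, Mul(0, -1)), Add(-1, Add(8, Mul(0, -1)))))) = Mul(-75, Add(Rational(36, 71), Mul(Rational(1, 21), Add(8, 0), Add(-1, Add(8, 0))))) = Mul(-75, Add(Rational(36, 71), Mul(Rational(1, 21), 8, Add(-1, 8)))) = Mul(-75, Add(Rational(36, 71), Mul(Rational(1, 21), 8, 7))) = Mul(-75, Add(Rational(36, 71), Rational(8, 3))) = Mul(-75, Rational(676, 213)) = Rational(-16900, 71)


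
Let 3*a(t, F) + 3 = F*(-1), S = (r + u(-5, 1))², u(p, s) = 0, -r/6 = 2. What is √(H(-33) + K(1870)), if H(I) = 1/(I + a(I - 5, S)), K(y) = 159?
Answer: √1069034/82 ≈ 12.609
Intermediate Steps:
r = -12 (r = -6*2 = -12)
S = 144 (S = (-12 + 0)² = (-12)² = 144)
a(t, F) = -1 - F/3 (a(t, F) = -1 + (F*(-1))/3 = -1 + (-F)/3 = -1 - F/3)
H(I) = 1/(-49 + I) (H(I) = 1/(I + (-1 - ⅓*144)) = 1/(I + (-1 - 48)) = 1/(I - 49) = 1/(-49 + I))
√(H(-33) + K(1870)) = √(1/(-49 - 33) + 159) = √(1/(-82) + 159) = √(-1/82 + 159) = √(13037/82) = √1069034/82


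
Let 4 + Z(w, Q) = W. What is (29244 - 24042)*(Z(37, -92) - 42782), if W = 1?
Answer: -222567570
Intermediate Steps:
Z(w, Q) = -3 (Z(w, Q) = -4 + 1 = -3)
(29244 - 24042)*(Z(37, -92) - 42782) = (29244 - 24042)*(-3 - 42782) = 5202*(-42785) = -222567570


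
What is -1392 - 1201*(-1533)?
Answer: 1839741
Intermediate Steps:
-1392 - 1201*(-1533) = -1392 + 1841133 = 1839741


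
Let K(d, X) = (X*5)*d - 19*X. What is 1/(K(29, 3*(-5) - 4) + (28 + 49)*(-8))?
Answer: -1/3010 ≈ -0.00033223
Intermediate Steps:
K(d, X) = -19*X + 5*X*d (K(d, X) = (5*X)*d - 19*X = 5*X*d - 19*X = -19*X + 5*X*d)
1/(K(29, 3*(-5) - 4) + (28 + 49)*(-8)) = 1/((3*(-5) - 4)*(-19 + 5*29) + (28 + 49)*(-8)) = 1/((-15 - 4)*(-19 + 145) + 77*(-8)) = 1/(-19*126 - 616) = 1/(-2394 - 616) = 1/(-3010) = -1/3010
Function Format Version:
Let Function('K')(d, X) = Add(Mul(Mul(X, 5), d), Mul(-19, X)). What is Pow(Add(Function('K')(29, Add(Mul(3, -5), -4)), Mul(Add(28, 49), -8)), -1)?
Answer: Rational(-1, 3010) ≈ -0.00033223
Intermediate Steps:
Function('K')(d, X) = Add(Mul(-19, X), Mul(5, X, d)) (Function('K')(d, X) = Add(Mul(Mul(5, X), d), Mul(-19, X)) = Add(Mul(5, X, d), Mul(-19, X)) = Add(Mul(-19, X), Mul(5, X, d)))
Pow(Add(Function('K')(29, Add(Mul(3, -5), -4)), Mul(Add(28, 49), -8)), -1) = Pow(Add(Mul(Add(Mul(3, -5), -4), Add(-19, Mul(5, 29))), Mul(Add(28, 49), -8)), -1) = Pow(Add(Mul(Add(-15, -4), Add(-19, 145)), Mul(77, -8)), -1) = Pow(Add(Mul(-19, 126), -616), -1) = Pow(Add(-2394, -616), -1) = Pow(-3010, -1) = Rational(-1, 3010)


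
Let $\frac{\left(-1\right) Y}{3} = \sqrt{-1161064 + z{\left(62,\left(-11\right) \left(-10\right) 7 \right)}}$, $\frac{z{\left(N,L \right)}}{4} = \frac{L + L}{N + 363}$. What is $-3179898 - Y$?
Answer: $-3179898 + \frac{6 i \sqrt{2097145670}}{85} \approx -3.1799 \cdot 10^{6} + 3232.6 i$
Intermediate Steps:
$z{\left(N,L \right)} = \frac{8 L}{363 + N}$ ($z{\left(N,L \right)} = 4 \frac{L + L}{N + 363} = 4 \frac{2 L}{363 + N} = \frac{8 L}{363 + N}$)
$Y = - \frac{6 i \sqrt{2097145670}}{85}$ ($Y = - 3 \sqrt{-1161064 + \frac{8 \left(-11\right) \left(-10\right) 7}{363 + 62}} = - 3 \sqrt{-1161064 + \frac{8 \cdot 110 \cdot 7}{425}} = - 3 \sqrt{-1161064 + 8 \cdot 770 \cdot \frac{1}{425}} = - 3 \sqrt{-1161064 + \frac{1232}{85}} = - 3 \sqrt{- \frac{98689208}{85}} = - 3 \frac{2 i \sqrt{2097145670}}{85} = - \frac{6 i \sqrt{2097145670}}{85} \approx - 3232.6 i$)
$-3179898 - Y = -3179898 - - \frac{6 i \sqrt{2097145670}}{85} = -3179898 + \frac{6 i \sqrt{2097145670}}{85}$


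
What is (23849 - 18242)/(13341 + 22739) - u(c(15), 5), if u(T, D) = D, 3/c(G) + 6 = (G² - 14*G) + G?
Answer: -174793/36080 ≈ -4.8446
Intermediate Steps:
c(G) = 3/(-6 + G² - 13*G) (c(G) = 3/(-6 + ((G² - 14*G) + G)) = 3/(-6 + (G² - 13*G)) = 3/(-6 + G² - 13*G))
(23849 - 18242)/(13341 + 22739) - u(c(15), 5) = (23849 - 18242)/(13341 + 22739) - 1*5 = 5607/36080 - 5 = -174793/36080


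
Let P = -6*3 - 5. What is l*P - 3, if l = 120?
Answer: -2763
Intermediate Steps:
P = -23 (P = -18 - 5 = -23)
l*P - 3 = 120*(-23) - 3 = -2760 - 3 = -2763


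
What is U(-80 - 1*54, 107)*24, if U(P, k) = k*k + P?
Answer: 271560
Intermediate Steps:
U(P, k) = P + k² (U(P, k) = k² + P = P + k²)
U(-80 - 1*54, 107)*24 = ((-80 - 1*54) + 107²)*24 = ((-80 - 54) + 11449)*24 = (-134 + 11449)*24 = 11315*24 = 271560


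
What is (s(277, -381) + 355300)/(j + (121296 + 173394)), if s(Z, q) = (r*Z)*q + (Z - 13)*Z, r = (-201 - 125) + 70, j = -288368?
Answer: 13722950/3161 ≈ 4341.3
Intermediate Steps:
r = -256 (r = -326 + 70 = -256)
s(Z, q) = Z*(-13 + Z) - 256*Z*q (s(Z, q) = (-256*Z)*q + (Z - 13)*Z = -256*Z*q + (-13 + Z)*Z = -256*Z*q + Z*(-13 + Z) = Z*(-13 + Z) - 256*Z*q)
(s(277, -381) + 355300)/(j + (121296 + 173394)) = (277*(-13 + 277 - 256*(-381)) + 355300)/(-288368 + (121296 + 173394)) = (277*(-13 + 277 + 97536) + 355300)/(-288368 + 294690) = (277*97800 + 355300)/6322 = (27090600 + 355300)*(1/6322) = 27445900*(1/6322) = 13722950/3161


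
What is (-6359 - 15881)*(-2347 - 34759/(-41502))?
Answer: 1082759237200/20751 ≈ 5.2179e+7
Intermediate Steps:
(-6359 - 15881)*(-2347 - 34759/(-41502)) = -22240*(-2347 - 34759*(-1/41502)) = -22240*(-2347 + 34759/41502) = -22240*(-97370435/41502) = 1082759237200/20751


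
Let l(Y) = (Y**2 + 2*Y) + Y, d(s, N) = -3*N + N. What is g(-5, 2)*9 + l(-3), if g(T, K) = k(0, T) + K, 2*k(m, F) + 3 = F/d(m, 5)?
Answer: 27/4 ≈ 6.7500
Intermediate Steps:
d(s, N) = -2*N
k(m, F) = -3/2 - F/20 (k(m, F) = -3/2 + (F/((-2*5)))/2 = -3/2 + (F/(-10))/2 = -3/2 + (F*(-1/10))/2 = -3/2 + (-F/10)/2 = -3/2 - F/20)
g(T, K) = -3/2 + K - T/20 (g(T, K) = (-3/2 - T/20) + K = -3/2 + K - T/20)
l(Y) = Y**2 + 3*Y
g(-5, 2)*9 + l(-3) = (-3/2 + 2 - 1/20*(-5))*9 - 3*(3 - 3) = (-3/2 + 2 + 1/4)*9 - 3*0 = (3/4)*9 + 0 = 27/4 + 0 = 27/4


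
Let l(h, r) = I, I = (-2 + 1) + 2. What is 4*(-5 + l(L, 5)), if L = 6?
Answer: -16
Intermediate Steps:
I = 1 (I = -1 + 2 = 1)
l(h, r) = 1
4*(-5 + l(L, 5)) = 4*(-5 + 1) = 4*(-4) = -16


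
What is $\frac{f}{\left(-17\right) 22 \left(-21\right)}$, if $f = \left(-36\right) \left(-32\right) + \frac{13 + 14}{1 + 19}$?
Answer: $\frac{699}{4760} \approx 0.14685$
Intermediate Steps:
$f = \frac{23067}{20}$ ($f = 1152 + \frac{27}{20} = \frac{23067}{20} \approx 1153.3$)
$\frac{f}{\left(-17\right) 22 \left(-21\right)} = \frac{23067}{20 \left(-17\right) 22 \left(-21\right)} = \frac{23067}{20 \left(\left(-374\right) \left(-21\right)\right)} = \frac{23067}{20 \cdot 7854} = \frac{23067}{20} \cdot \frac{1}{7854} = \frac{699}{4760}$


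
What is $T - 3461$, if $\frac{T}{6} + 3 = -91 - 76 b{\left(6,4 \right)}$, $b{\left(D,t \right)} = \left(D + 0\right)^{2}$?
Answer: $-20441$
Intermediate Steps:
$b{\left(D,t \right)} = D^{2}$
$T = -16980$ ($T = -18 + 6 \left(-91 - 76 \cdot 6^{2}\right) = -18 + 6 \left(-91 - 2736\right) = -18 + 6 \left(-2827\right) = -18 - 16962 = -16980$)
$T - 3461 = -16980 - 3461 = -20441$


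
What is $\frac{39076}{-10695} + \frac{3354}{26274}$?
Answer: $- \frac{165135299}{46833405} \approx -3.526$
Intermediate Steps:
$\frac{39076}{-10695} + \frac{3354}{26274} = 39076 \left(- \frac{1}{10695}\right) + 3354 \cdot \frac{1}{26274} = - \frac{39076}{10695} + \frac{559}{4379} = - \frac{165135299}{46833405}$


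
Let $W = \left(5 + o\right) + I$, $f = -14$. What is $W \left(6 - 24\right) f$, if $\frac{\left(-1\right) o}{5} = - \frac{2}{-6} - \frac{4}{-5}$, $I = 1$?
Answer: $84$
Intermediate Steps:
$o = - \frac{17}{3}$ ($o = - 5 \left(- \frac{2}{-6} - \frac{4}{-5}\right) = - 5 \left(\left(-2\right) \left(- \frac{1}{6}\right) - - \frac{4}{5}\right) = - 5 \left(\frac{1}{3} + \frac{4}{5}\right) = \left(-5\right) \frac{17}{15} = - \frac{17}{3} \approx -5.6667$)
$W = \frac{1}{3}$ ($W = \left(5 - \frac{17}{3}\right) + 1 = - \frac{2}{3} + 1 = \frac{1}{3} \approx 0.33333$)
$W \left(6 - 24\right) f = \frac{6 - 24}{3} \left(-14\right) = \frac{1}{3} \left(-18\right) \left(-14\right) = \left(-6\right) \left(-14\right) = 84$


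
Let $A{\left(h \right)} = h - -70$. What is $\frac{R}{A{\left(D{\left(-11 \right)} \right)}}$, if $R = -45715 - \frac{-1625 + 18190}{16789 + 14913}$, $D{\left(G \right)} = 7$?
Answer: $- \frac{1449273495}{2441054} \approx -593.71$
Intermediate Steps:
$R = - \frac{1449273495}{31702}$ ($R = -45715 - \frac{16565}{31702} = - \frac{1449273495}{31702} \approx -45716.0$)
$A{\left(h \right)} = 70 + h$ ($A{\left(h \right)} = h + 70 = 70 + h$)
$\frac{R}{A{\left(D{\left(-11 \right)} \right)}} = - \frac{1449273495}{31702 \left(70 + 7\right)} = - \frac{1449273495}{31702 \cdot 77} = \left(- \frac{1449273495}{31702}\right) \frac{1}{77} = - \frac{1449273495}{2441054}$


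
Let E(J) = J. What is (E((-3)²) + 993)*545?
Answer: 546090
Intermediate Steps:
(E((-3)²) + 993)*545 = ((-3)² + 993)*545 = (9 + 993)*545 = 1002*545 = 546090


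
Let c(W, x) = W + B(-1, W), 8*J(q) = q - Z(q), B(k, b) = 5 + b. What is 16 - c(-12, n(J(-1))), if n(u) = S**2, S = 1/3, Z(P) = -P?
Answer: 35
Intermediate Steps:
S = 1/3 ≈ 0.33333
J(q) = q/4 (J(q) = (q - (-1)*q)/8 = (q + q)/8 = (2*q)/8 = q/4)
n(u) = 1/9 (n(u) = (1/3)**2 = 1/9)
c(W, x) = 5 + 2*W (c(W, x) = W + (5 + W) = 5 + 2*W)
16 - c(-12, n(J(-1))) = 16 - (5 + 2*(-12)) = 16 - (5 - 24) = 16 - 1*(-19) = 16 + 19 = 35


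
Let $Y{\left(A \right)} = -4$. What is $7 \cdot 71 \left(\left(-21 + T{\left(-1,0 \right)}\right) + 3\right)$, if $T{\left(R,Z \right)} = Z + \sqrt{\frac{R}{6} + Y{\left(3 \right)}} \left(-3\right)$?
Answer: $-8946 - \frac{2485 i \sqrt{6}}{2} \approx -8946.0 - 3043.5 i$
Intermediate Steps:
$T{\left(R,Z \right)} = Z - 3 \sqrt{-4 + \frac{R}{6}}$ ($T{\left(R,Z \right)} = Z + \sqrt{\frac{R}{6} - 4} \left(-3\right) = Z + \sqrt{-4 + \frac{R}{6}} \left(-3\right) = Z - 3 \sqrt{-4 + \frac{R}{6}}$)
$7 \cdot 71 \left(\left(-21 + T{\left(-1,0 \right)}\right) + 3\right) = 7 \cdot 71 \left(\left(-21 + \left(0 - \frac{\sqrt{-144 + 6 \left(-1\right)}}{2}\right)\right) + 3\right) = 497 \left(\left(-21 + \left(0 - \frac{\sqrt{-144 - 6}}{2}\right)\right) + 3\right) = 497 \left(\left(-21 + \left(0 - \frac{\sqrt{-150}}{2}\right)\right) + 3\right) = 497 \left(\left(-21 + \left(0 - \frac{5 i \sqrt{6}}{2}\right)\right) + 3\right) = 497 \left(\left(-21 - \frac{5 i \sqrt{6}}{2}\right) + 3\right) = 497 \left(-18 - \frac{5 i \sqrt{6}}{2}\right) = -8946 - \frac{2485 i \sqrt{6}}{2}$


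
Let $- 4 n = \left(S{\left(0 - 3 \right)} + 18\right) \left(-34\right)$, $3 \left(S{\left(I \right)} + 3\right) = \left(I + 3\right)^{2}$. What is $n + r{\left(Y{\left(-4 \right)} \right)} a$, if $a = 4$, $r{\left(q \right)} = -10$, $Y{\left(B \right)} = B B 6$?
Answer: $\frac{175}{2} \approx 87.5$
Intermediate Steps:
$Y{\left(B \right)} = 6 B^{2}$ ($Y{\left(B \right)} = B^{2} \cdot 6 = 6 B^{2}$)
$S{\left(I \right)} = -3 + \frac{\left(3 + I\right)^{2}}{3}$ ($S{\left(I \right)} = -3 + \frac{\left(I + 3\right)^{2}}{3} = -3 + \frac{\left(3 + I\right)^{2}}{3}$)
$n = \frac{255}{2}$ ($n = - \frac{\left(\frac{\left(0 - 3\right) \left(6 + \left(0 - 3\right)\right)}{3} + 18\right) \left(-34\right)}{4} = - \frac{\left(\frac{1}{3} \left(-3\right) \left(6 - 3\right) + 18\right) \left(-34\right)}{4} = - \frac{\left(\frac{1}{3} \left(-3\right) 3 + 18\right) \left(-34\right)}{4} = - \frac{\left(-3 + 18\right) \left(-34\right)}{4} = - \frac{15 \left(-34\right)}{4} = \left(- \frac{1}{4}\right) \left(-510\right) = \frac{255}{2} \approx 127.5$)
$n + r{\left(Y{\left(-4 \right)} \right)} a = \frac{255}{2} - 40 = \frac{175}{2}$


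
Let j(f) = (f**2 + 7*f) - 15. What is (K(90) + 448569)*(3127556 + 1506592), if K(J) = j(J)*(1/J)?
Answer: 2079183874210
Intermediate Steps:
j(f) = -15 + f**2 + 7*f
K(J) = (-15 + J**2 + 7*J)/J (K(J) = (-15 + J**2 + 7*J)*(1/J) = (-15 + J**2 + 7*J)/J)
(K(90) + 448569)*(3127556 + 1506592) = ((7 + 90 - 15/90) + 448569)*(3127556 + 1506592) = ((7 + 90 - 15*1/90) + 448569)*4634148 = ((7 + 90 - 1/6) + 448569)*4634148 = (581/6 + 448569)*4634148 = (2691995/6)*4634148 = 2079183874210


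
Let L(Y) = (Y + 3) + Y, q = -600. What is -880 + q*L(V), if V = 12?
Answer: -17080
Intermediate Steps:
L(Y) = 3 + 2*Y (L(Y) = (3 + Y) + Y = 3 + 2*Y)
-880 + q*L(V) = -880 - 600*(3 + 2*12) = -880 - 600*(3 + 24) = -880 - 600*27 = -880 - 16200 = -17080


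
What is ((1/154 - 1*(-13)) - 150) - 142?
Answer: -42965/154 ≈ -278.99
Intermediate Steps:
((1/154 - 1*(-13)) - 150) - 142 = ((1/154 + 13) - 150) - 142 = (2003/154 - 150) - 142 = -21097/154 - 142 = -42965/154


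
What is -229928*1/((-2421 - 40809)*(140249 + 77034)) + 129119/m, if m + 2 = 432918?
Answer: 55133314148489/184838289403020 ≈ 0.29828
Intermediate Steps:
m = 432916 (m = -2 + 432918 = 432916)
-229928*1/((-2421 - 40809)*(140249 + 77034)) + 129119/m = -229928*1/((-2421 - 40809)*(140249 + 77034)) + 129119/432916 = -229928/((-43230*217283)) + 129119*(1/432916) = -229928/(-9393144090) + 129119/432916 = -229928*(-1/9393144090) + 129119/432916 = 114964/4696572045 + 129119/432916 = 55133314148489/184838289403020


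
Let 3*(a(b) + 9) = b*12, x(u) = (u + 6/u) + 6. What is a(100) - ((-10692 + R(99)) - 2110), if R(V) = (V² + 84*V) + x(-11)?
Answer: -54103/11 ≈ -4918.5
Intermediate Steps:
x(u) = 6 + u + 6/u
a(b) = -9 + 4*b (a(b) = -9 + (b*12)/3 = -9 + (12*b)/3 = -9 + 4*b)
R(V) = -61/11 + V² + 84*V (R(V) = (V² + 84*V) + (6 - 11 + 6/(-11)) = (V² + 84*V) + (6 - 11 + 6*(-1/11)) = (V² + 84*V) + (6 - 11 - 6/11) = (V² + 84*V) - 61/11 = -61/11 + V² + 84*V)
a(100) - ((-10692 + R(99)) - 2110) = (-9 + 4*100) - ((-10692 + (-61/11 + 99² + 84*99)) - 2110) = (-9 + 400) - ((-10692 + (-61/11 + 9801 + 8316)) - 2110) = 391 - ((-10692 + 199226/11) - 2110) = 391 - (81614/11 - 2110) = 391 - 1*58404/11 = 391 - 58404/11 = -54103/11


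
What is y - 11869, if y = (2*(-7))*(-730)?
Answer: -1649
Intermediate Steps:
y = 10220 (y = -14*(-730) = 10220)
y - 11869 = 10220 - 11869 = -1649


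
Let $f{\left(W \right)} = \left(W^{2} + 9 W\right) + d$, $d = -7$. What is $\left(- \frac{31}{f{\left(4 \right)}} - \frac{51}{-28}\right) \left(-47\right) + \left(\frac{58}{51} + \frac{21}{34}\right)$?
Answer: $- \frac{1102583}{21420} \approx -51.474$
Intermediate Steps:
$f{\left(W \right)} = -7 + W^{2} + 9 W$ ($f{\left(W \right)} = \left(W^{2} + 9 W\right) - 7 = -7 + W^{2} + 9 W$)
$\left(- \frac{31}{f{\left(4 \right)}} - \frac{51}{-28}\right) \left(-47\right) + \left(\frac{58}{51} + \frac{21}{34}\right) = \left(- \frac{31}{-7 + 4^{2} + 9 \cdot 4} - \frac{51}{-28}\right) \left(-47\right) + \left(\frac{58}{51} + \frac{21}{34}\right) = \left(- \frac{31}{-7 + 16 + 36} - - \frac{51}{28}\right) \left(-47\right) + \left(58 \cdot \frac{1}{51} + 21 \cdot \frac{1}{34}\right) = \left(- \frac{31}{45} + \frac{51}{28}\right) \left(-47\right) + \left(\frac{58}{51} + \frac{21}{34}\right) = \left(\left(-31\right) \frac{1}{45} + \frac{51}{28}\right) \left(-47\right) + \frac{179}{102} = \left(- \frac{31}{45} + \frac{51}{28}\right) \left(-47\right) + \frac{179}{102} = \frac{1427}{1260} \left(-47\right) + \frac{179}{102} = - \frac{67069}{1260} + \frac{179}{102} = - \frac{1102583}{21420}$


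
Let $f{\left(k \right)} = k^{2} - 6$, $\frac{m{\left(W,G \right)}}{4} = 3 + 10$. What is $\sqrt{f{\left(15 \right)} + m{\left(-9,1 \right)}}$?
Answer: $\sqrt{271} \approx 16.462$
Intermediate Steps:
$m{\left(W,G \right)} = 52$ ($m{\left(W,G \right)} = 4 \left(3 + 10\right) = 4 \cdot 13 = 52$)
$f{\left(k \right)} = -6 + k^{2}$
$\sqrt{f{\left(15 \right)} + m{\left(-9,1 \right)}} = \sqrt{\left(-6 + 15^{2}\right) + 52} = \sqrt{\left(-6 + 225\right) + 52} = \sqrt{219 + 52} = \sqrt{271}$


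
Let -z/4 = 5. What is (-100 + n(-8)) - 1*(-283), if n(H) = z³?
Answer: -7817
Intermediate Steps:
z = -20 (z = -4*5 = -20)
n(H) = -8000 (n(H) = (-20)³ = -8000)
(-100 + n(-8)) - 1*(-283) = (-100 - 8000) - 1*(-283) = -8100 + 283 = -7817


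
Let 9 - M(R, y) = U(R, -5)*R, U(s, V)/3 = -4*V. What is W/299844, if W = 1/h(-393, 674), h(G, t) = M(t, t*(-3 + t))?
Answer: -1/12122992764 ≈ -8.2488e-11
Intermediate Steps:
U(s, V) = -12*V (U(s, V) = 3*(-4*V) = -12*V)
M(R, y) = 9 - 60*R (M(R, y) = 9 - (-12*(-5))*R = 9 - 60*R)
h(G, t) = 9 - 60*t
W = -1/40431 (W = 1/(9 - 60*674) = 1/(9 - 40440) = 1/(-40431) = -1/40431 ≈ -2.4733e-5)
W/299844 = -1/40431/299844 = -1/40431*1/299844 = -1/12122992764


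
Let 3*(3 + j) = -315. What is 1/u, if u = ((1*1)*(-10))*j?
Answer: 1/1080 ≈ 0.00092593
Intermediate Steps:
j = -108 (j = -3 + (1/3)*(-315) = -3 - 105 = -108)
u = 1080 (u = ((1*1)*(-10))*(-108) = (1*(-10))*(-108) = -10*(-108) = 1080)
1/u = 1/1080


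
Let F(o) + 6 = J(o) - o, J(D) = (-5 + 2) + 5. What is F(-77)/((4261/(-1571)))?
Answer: -114683/4261 ≈ -26.915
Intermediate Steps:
J(D) = 2 (J(D) = -3 + 5 = 2)
F(o) = -4 - o (F(o) = -6 + (2 - o) = -4 - o)
F(-77)/((4261/(-1571))) = (-4 - 1*(-77))/((4261/(-1571))) = (-4 + 77)/((4261*(-1/1571))) = 73/(-4261/1571) = 73*(-1571/4261) = -114683/4261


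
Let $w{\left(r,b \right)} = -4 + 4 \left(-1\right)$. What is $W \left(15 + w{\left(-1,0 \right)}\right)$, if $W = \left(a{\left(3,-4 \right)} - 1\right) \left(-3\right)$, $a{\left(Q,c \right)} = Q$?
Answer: $-42$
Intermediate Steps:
$w{\left(r,b \right)} = -8$ ($w{\left(r,b \right)} = -4 - 4 = -8$)
$W = -6$ ($W = \left(3 - 1\right) \left(-3\right) = 2 \left(-3\right) = -6$)
$W \left(15 + w{\left(-1,0 \right)}\right) = - 6 \left(15 - 8\right) = \left(-6\right) 7 = -42$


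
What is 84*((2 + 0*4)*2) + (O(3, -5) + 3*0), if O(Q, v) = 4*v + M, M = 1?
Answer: 317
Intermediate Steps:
O(Q, v) = 1 + 4*v (O(Q, v) = 4*v + 1 = 1 + 4*v)
84*((2 + 0*4)*2) + (O(3, -5) + 3*0) = 84*((2 + 0*4)*2) + ((1 + 4*(-5)) + 3*0) = 84*((2 + 0)*2) + ((1 - 20) + 0) = 84*(2*2) + (-19 + 0) = 84*4 - 19 = 336 - 19 = 317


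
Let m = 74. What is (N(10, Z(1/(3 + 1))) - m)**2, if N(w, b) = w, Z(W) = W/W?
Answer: 4096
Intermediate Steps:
Z(W) = 1
(N(10, Z(1/(3 + 1))) - m)**2 = (10 - 1*74)**2 = (10 - 74)**2 = (-64)**2 = 4096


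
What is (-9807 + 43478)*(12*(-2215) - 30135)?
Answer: -1909650765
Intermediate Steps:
(-9807 + 43478)*(12*(-2215) - 30135) = 33671*(-26580 - 30135) = 33671*(-56715) = -1909650765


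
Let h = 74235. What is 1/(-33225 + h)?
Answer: 1/41010 ≈ 2.4384e-5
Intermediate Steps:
1/(-33225 + h) = 1/(-33225 + 74235) = 1/41010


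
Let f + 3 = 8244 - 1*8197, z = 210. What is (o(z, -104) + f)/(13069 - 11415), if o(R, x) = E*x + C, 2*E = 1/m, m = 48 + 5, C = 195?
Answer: 12615/87662 ≈ 0.14390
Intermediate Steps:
m = 53
E = 1/106 (E = (½)/53 = (½)*(1/53) = 1/106 ≈ 0.0094340)
o(R, x) = 195 + x/106 (o(R, x) = x/106 + 195 = 195 + x/106)
f = 44 (f = -3 + (8244 - 1*8197) = -3 + (8244 - 8197) = -3 + 47 = 44)
(o(z, -104) + f)/(13069 - 11415) = ((195 + (1/106)*(-104)) + 44)/(13069 - 11415) = ((195 - 52/53) + 44)/1654 = (10283/53 + 44)*(1/1654) = (12615/53)*(1/1654) = 12615/87662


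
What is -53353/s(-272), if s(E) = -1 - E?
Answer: -53353/271 ≈ -196.87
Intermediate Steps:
-53353/s(-272) = -53353/(-1 - 1*(-272)) = -53353/(-1 + 272) = -53353/271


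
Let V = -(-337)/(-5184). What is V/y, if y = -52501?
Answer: 337/272165184 ≈ 1.2382e-6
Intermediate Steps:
V = -337/5184 (V = -(-337)*(-1)/5184 = -1*337/5184 = -337/5184 ≈ -0.065008)
V/y = -337/5184/(-52501) = -337/5184*(-1/52501) = 337/272165184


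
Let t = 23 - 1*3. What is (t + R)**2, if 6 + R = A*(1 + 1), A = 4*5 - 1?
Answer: 2704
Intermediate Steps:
t = 20 (t = 23 - 3 = 20)
A = 19 (A = 20 - 1 = 19)
R = 32 (R = -6 + 19*(1 + 1) = -6 + 19*2 = -6 + 38 = 32)
(t + R)**2 = (20 + 32)**2 = 52**2 = 2704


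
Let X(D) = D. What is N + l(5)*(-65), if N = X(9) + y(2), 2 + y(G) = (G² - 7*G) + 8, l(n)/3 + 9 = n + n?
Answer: -190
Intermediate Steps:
l(n) = -27 + 6*n (l(n) = -27 + 3*(n + n) = -27 + 3*(2*n) = -27 + 6*n)
y(G) = 6 + G² - 7*G (y(G) = -2 + ((G² - 7*G) + 8) = -2 + (8 + G² - 7*G) = 6 + G² - 7*G)
N = 5 (N = 9 + (6 + 2² - 7*2) = 9 + (6 + 4 - 14) = 9 - 4 = 5)
N + l(5)*(-65) = 5 + (-27 + 6*5)*(-65) = 5 + (-27 + 30)*(-65) = 5 + 3*(-65) = 5 - 195 = -190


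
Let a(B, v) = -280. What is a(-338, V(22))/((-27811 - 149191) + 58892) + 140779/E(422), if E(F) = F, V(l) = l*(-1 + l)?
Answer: 1662752585/4984242 ≈ 333.60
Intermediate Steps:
a(-338, V(22))/((-27811 - 149191) + 58892) + 140779/E(422) = -280/((-27811 - 149191) + 58892) + 140779/422 = -280/(-177002 + 58892) + 140779*(1/422) = -280/(-118110) + 140779/422 = -280*(-1/118110) + 140779/422 = 28/11811 + 140779/422 = 1662752585/4984242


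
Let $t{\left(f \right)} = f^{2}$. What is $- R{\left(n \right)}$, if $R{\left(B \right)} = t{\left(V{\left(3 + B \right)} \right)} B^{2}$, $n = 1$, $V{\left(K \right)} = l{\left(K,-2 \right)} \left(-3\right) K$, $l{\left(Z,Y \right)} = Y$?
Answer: $-576$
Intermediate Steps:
$V{\left(K \right)} = 6 K$ ($V{\left(K \right)} = \left(-2\right) \left(-3\right) K = 6 K$)
$R{\left(B \right)} = B^{2} \left(18 + 6 B\right)^{2}$ ($R{\left(B \right)} = \left(6 \left(3 + B\right)\right)^{2} B^{2} = \left(18 + 6 B\right)^{2} B^{2} = B^{2} \left(18 + 6 B\right)^{2}$)
$- R{\left(n \right)} = - 36 \cdot 1^{2} \left(3 + 1\right)^{2} = - 36 \cdot 1 \cdot 4^{2} = - 36 \cdot 1 \cdot 16 = \left(-1\right) 576 = -576$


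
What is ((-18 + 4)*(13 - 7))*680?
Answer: -57120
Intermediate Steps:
((-18 + 4)*(13 - 7))*680 = -14*6*680 = -84*680 = -57120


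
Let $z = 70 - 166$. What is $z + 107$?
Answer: $11$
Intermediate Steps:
$z = -96$
$z + 107 = -96 + 107 = 11$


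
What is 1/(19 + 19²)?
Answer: 1/380 ≈ 0.0026316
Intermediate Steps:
1/(19 + 19²) = 1/(19 + 361) = 1/380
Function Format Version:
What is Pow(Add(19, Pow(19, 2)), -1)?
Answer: Rational(1, 380) ≈ 0.0026316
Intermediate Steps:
Pow(Add(19, Pow(19, 2)), -1) = Pow(Add(19, 361), -1) = Pow(380, -1) = Rational(1, 380)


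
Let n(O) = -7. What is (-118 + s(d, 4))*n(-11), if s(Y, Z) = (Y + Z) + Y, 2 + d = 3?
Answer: 784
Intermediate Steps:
d = 1 (d = -2 + 3 = 1)
s(Y, Z) = Z + 2*Y
(-118 + s(d, 4))*n(-11) = (-118 + (4 + 2*1))*(-7) = (-118 + (4 + 2))*(-7) = (-118 + 6)*(-7) = -112*(-7) = 784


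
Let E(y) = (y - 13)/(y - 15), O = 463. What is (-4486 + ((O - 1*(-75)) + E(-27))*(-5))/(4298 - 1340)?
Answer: -75398/31059 ≈ -2.4276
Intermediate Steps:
E(y) = (-13 + y)/(-15 + y)
(-4486 + ((O - 1*(-75)) + E(-27))*(-5))/(4298 - 1340) = (-4486 + ((463 - 1*(-75)) + (-13 - 27)/(-15 - 27))*(-5))/(4298 - 1340) = (-4486 + ((463 + 75) - 40/(-42))*(-5))/2958 = (-4486 + (538 - 1/42*(-40))*(-5))*(1/2958) = (-4486 + (538 + 20/21)*(-5))*(1/2958) = (-4486 + (11318/21)*(-5))*(1/2958) = (-4486 - 56590/21)*(1/2958) = -150796/21*1/2958 = -75398/31059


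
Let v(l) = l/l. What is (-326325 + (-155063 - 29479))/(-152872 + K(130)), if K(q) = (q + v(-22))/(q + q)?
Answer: 44275140/13248863 ≈ 3.3418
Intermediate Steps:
v(l) = 1
K(q) = (1 + q)/(2*q) (K(q) = (q + 1)/(q + q) = (1 + q)/((2*q)) = (1 + q)*(1/(2*q)) = (1 + q)/(2*q))
(-326325 + (-155063 - 29479))/(-152872 + K(130)) = (-326325 + (-155063 - 29479))/(-152872 + (1/2)*(1 + 130)/130) = (-326325 - 184542)/(-152872 + (1/2)*(1/130)*131) = -510867/(-152872 + 131/260) = -510867/(-39746589/260) = -510867*(-260/39746589) = 44275140/13248863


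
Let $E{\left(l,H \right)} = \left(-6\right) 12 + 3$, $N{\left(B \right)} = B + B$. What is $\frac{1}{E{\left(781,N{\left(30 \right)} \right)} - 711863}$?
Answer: $- \frac{1}{711932} \approx -1.4046 \cdot 10^{-6}$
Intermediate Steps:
$N{\left(B \right)} = 2 B$
$E{\left(l,H \right)} = -69$ ($E{\left(l,H \right)} = -72 + 3 = -69$)
$\frac{1}{E{\left(781,N{\left(30 \right)} \right)} - 711863} = \frac{1}{-69 - 711863} = \frac{1}{-711932} = - \frac{1}{711932}$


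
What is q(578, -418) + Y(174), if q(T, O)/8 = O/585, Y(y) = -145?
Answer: -88169/585 ≈ -150.72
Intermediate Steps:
q(T, O) = 8*O/585 (q(T, O) = 8*(O/585) = 8*O/585)
q(578, -418) + Y(174) = (8/585)*(-418) - 145 = -3344/585 - 145 = -88169/585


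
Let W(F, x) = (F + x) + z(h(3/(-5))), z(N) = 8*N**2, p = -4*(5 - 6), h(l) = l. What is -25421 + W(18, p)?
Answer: -634903/25 ≈ -25396.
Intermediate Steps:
p = 4 (p = -4*(-1) = 4)
W(F, x) = 72/25 + F + x (W(F, x) = (F + x) + 8*(3/(-5))**2 = (F + x) + 8*(3*(-1/5))**2 = (F + x) + 8*(-3/5)**2 = (F + x) + 8*(9/25) = (F + x) + 72/25 = 72/25 + F + x)
-25421 + W(18, p) = -25421 + (72/25 + 18 + 4) = -25421 + 622/25 = -634903/25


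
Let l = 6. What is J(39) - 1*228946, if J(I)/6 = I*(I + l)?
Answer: -218416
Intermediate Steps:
J(I) = 6*I*(6 + I) (J(I) = 6*(I*(I + 6)) = 6*(I*(6 + I)) = 6*I*(6 + I))
J(39) - 1*228946 = 6*39*(6 + 39) - 1*228946 = 6*39*45 - 228946 = 10530 - 228946 = -218416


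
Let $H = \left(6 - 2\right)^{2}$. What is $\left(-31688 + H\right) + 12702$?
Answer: $-18970$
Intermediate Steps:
$H = 16$ ($H = 4^{2} = 16$)
$\left(-31688 + H\right) + 12702 = \left(-31688 + 16\right) + 12702 = -31672 + 12702 = -18970$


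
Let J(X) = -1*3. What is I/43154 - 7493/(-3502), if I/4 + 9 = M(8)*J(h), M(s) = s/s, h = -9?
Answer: 161592413/75562654 ≈ 2.1385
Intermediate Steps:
M(s) = 1
J(X) = -3
I = -48 (I = -36 + 4*(1*(-3)) = -36 + 4*(-3) = -36 - 12 = -48)
I/43154 - 7493/(-3502) = -48/43154 - 7493/(-3502) = -48*1/43154 - 7493*(-1/3502) = -24/21577 + 7493/3502 = 161592413/75562654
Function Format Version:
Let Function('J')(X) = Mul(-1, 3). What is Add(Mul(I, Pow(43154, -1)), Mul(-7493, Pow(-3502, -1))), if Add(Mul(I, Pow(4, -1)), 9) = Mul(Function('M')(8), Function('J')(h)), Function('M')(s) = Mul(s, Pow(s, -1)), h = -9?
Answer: Rational(161592413, 75562654) ≈ 2.1385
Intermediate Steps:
Function('M')(s) = 1
Function('J')(X) = -3
I = -48 (I = Add(-36, Mul(4, Mul(1, -3))) = Add(-36, Mul(4, -3)) = Add(-36, -12) = -48)
Add(Mul(I, Pow(43154, -1)), Mul(-7493, Pow(-3502, -1))) = Add(Mul(-48, Pow(43154, -1)), Mul(-7493, Pow(-3502, -1))) = Add(Mul(-48, Rational(1, 43154)), Mul(-7493, Rational(-1, 3502))) = Add(Rational(-24, 21577), Rational(7493, 3502)) = Rational(161592413, 75562654)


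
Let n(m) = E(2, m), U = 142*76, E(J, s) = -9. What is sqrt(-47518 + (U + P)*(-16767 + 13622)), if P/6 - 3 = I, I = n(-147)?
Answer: I*sqrt(33875138) ≈ 5820.2*I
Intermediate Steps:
U = 10792
n(m) = -9
I = -9
P = -36 (P = 18 + 6*(-9) = 18 - 54 = -36)
sqrt(-47518 + (U + P)*(-16767 + 13622)) = sqrt(-47518 + (10792 - 36)*(-16767 + 13622)) = sqrt(-47518 + 10756*(-3145)) = sqrt(-47518 - 33827620) = sqrt(-33875138) = I*sqrt(33875138)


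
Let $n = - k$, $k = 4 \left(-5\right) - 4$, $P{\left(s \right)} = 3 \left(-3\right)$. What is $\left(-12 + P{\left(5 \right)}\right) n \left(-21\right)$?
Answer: $10584$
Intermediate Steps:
$P{\left(s \right)} = -9$
$k = -24$ ($k = -20 - 4 = -24$)
$n = 24$ ($n = \left(-1\right) \left(-24\right) = 24$)
$\left(-12 + P{\left(5 \right)}\right) n \left(-21\right) = \left(-12 - 9\right) 24 \left(-21\right) = \left(-21\right) 24 \left(-21\right) = \left(-504\right) \left(-21\right) = 10584$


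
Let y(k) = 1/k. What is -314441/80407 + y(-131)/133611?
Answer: -5503673795488/1407367017687 ≈ -3.9106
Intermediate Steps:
-314441/80407 + y(-131)/133611 = -314441/80407 + 1/(-131*133611) = -314441*1/80407 - 1/131*1/133611 = -314441/80407 - 1/17503041 = -5503673795488/1407367017687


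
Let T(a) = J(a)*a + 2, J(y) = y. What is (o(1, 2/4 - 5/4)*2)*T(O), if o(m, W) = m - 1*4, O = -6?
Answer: -228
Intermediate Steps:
o(m, W) = -4 + m (o(m, W) = m - 4 = -4 + m)
T(a) = 2 + a² (T(a) = a*a + 2 = a² + 2 = 2 + a²)
(o(1, 2/4 - 5/4)*2)*T(O) = ((-4 + 1)*2)*(2 + (-6)²) = (-3*2)*(2 + 36) = -6*38 = -228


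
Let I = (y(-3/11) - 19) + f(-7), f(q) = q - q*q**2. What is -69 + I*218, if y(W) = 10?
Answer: 71217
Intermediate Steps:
f(q) = q - q**3
I = 327 (I = (10 - 19) + (-7 - 1*(-7)**3) = -9 + (-7 - 1*(-343)) = -9 + (-7 + 343) = -9 + 336 = 327)
-69 + I*218 = -69 + 327*218 = -69 + 71286 = 71217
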